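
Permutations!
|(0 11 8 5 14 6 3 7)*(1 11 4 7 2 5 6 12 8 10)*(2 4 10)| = |(0 10 1 11 2 5 14 12 8 6 3 4 7)| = 13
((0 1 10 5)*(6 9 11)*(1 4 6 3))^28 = (0 4 6 9 11 3 1 10 5)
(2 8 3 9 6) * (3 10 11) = (2 8 10 11 3 9 6) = [0, 1, 8, 9, 4, 5, 2, 7, 10, 6, 11, 3]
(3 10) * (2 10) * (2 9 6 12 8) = (2 10 3 9 6 12 8) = [0, 1, 10, 9, 4, 5, 12, 7, 2, 6, 3, 11, 8]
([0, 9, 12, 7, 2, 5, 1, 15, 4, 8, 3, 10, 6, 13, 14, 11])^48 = (1 6 12 2 4 8 9)(3 11 7 10 15)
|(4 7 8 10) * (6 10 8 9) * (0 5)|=|(0 5)(4 7 9 6 10)|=10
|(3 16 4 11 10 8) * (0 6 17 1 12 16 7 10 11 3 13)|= 12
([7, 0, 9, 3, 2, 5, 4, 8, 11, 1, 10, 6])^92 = (0 8 6 2 1 7 11 4 9)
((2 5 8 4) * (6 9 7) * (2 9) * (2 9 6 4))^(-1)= (2 8 5)(4 7 9 6)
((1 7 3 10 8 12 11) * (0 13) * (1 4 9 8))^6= ((0 13)(1 7 3 10)(4 9 8 12 11))^6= (13)(1 3)(4 9 8 12 11)(7 10)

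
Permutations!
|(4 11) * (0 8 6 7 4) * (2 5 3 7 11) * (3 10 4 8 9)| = |(0 9 3 7 8 6 11)(2 5 10 4)| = 28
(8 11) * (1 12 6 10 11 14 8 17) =(1 12 6 10 11 17)(8 14) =[0, 12, 2, 3, 4, 5, 10, 7, 14, 9, 11, 17, 6, 13, 8, 15, 16, 1]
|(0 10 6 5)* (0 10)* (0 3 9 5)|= 6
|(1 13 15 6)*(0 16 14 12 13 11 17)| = |(0 16 14 12 13 15 6 1 11 17)| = 10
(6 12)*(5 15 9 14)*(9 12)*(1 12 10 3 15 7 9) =(1 12 6)(3 15 10)(5 7 9 14) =[0, 12, 2, 15, 4, 7, 1, 9, 8, 14, 3, 11, 6, 13, 5, 10]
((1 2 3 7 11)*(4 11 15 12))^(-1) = ((1 2 3 7 15 12 4 11))^(-1) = (1 11 4 12 15 7 3 2)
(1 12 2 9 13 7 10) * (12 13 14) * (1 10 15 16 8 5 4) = [0, 13, 9, 3, 1, 4, 6, 15, 5, 14, 10, 11, 2, 7, 12, 16, 8] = (1 13 7 15 16 8 5 4)(2 9 14 12)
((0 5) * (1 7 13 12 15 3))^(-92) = (1 15 13)(3 12 7)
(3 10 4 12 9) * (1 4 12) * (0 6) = (0 6)(1 4)(3 10 12 9) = [6, 4, 2, 10, 1, 5, 0, 7, 8, 3, 12, 11, 9]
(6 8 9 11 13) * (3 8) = [0, 1, 2, 8, 4, 5, 3, 7, 9, 11, 10, 13, 12, 6] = (3 8 9 11 13 6)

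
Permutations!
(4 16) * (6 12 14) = (4 16)(6 12 14) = [0, 1, 2, 3, 16, 5, 12, 7, 8, 9, 10, 11, 14, 13, 6, 15, 4]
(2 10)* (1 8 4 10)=(1 8 4 10 2)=[0, 8, 1, 3, 10, 5, 6, 7, 4, 9, 2]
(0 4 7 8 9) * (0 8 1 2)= (0 4 7 1 2)(8 9)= [4, 2, 0, 3, 7, 5, 6, 1, 9, 8]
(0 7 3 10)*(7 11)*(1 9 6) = (0 11 7 3 10)(1 9 6) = [11, 9, 2, 10, 4, 5, 1, 3, 8, 6, 0, 7]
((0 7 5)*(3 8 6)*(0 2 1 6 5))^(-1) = ((0 7)(1 6 3 8 5 2))^(-1) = (0 7)(1 2 5 8 3 6)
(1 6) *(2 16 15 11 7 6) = (1 2 16 15 11 7 6) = [0, 2, 16, 3, 4, 5, 1, 6, 8, 9, 10, 7, 12, 13, 14, 11, 15]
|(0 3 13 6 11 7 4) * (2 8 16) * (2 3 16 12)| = 24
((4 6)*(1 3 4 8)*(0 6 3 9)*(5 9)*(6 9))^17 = ((0 9)(1 5 6 8)(3 4))^17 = (0 9)(1 5 6 8)(3 4)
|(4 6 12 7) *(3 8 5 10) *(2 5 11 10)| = |(2 5)(3 8 11 10)(4 6 12 7)| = 4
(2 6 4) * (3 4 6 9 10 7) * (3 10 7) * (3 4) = (2 9 7 10 4) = [0, 1, 9, 3, 2, 5, 6, 10, 8, 7, 4]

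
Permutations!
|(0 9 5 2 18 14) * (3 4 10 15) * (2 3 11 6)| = |(0 9 5 3 4 10 15 11 6 2 18 14)| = 12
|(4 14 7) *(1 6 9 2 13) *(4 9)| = 8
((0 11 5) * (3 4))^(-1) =(0 5 11)(3 4)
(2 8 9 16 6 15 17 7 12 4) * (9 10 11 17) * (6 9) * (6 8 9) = (2 9 16 6 15 8 10 11 17 7 12 4) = [0, 1, 9, 3, 2, 5, 15, 12, 10, 16, 11, 17, 4, 13, 14, 8, 6, 7]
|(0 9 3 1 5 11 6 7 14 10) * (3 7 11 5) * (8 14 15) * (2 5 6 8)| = |(0 9 7 15 2 5 6 11 8 14 10)(1 3)| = 22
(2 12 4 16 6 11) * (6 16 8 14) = (16)(2 12 4 8 14 6 11) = [0, 1, 12, 3, 8, 5, 11, 7, 14, 9, 10, 2, 4, 13, 6, 15, 16]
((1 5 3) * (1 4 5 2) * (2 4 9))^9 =((1 4 5 3 9 2))^9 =(1 3)(2 5)(4 9)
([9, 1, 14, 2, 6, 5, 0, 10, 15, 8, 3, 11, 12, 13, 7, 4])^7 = [9, 1, 7, 14, 6, 5, 0, 3, 15, 8, 2, 11, 12, 13, 10, 4]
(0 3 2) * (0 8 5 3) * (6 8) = (2 6 8 5 3) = [0, 1, 6, 2, 4, 3, 8, 7, 5]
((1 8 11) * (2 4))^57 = ((1 8 11)(2 4))^57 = (11)(2 4)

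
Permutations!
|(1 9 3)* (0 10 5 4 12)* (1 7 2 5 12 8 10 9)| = 10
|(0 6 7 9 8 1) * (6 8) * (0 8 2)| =6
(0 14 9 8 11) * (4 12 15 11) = [14, 1, 2, 3, 12, 5, 6, 7, 4, 8, 10, 0, 15, 13, 9, 11] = (0 14 9 8 4 12 15 11)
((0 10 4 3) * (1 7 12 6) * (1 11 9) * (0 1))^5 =(0 7)(1 9)(3 11)(4 6)(10 12)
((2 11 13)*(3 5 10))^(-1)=((2 11 13)(3 5 10))^(-1)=(2 13 11)(3 10 5)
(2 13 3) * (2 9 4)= (2 13 3 9 4)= [0, 1, 13, 9, 2, 5, 6, 7, 8, 4, 10, 11, 12, 3]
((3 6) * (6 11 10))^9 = ((3 11 10 6))^9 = (3 11 10 6)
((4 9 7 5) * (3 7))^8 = ((3 7 5 4 9))^8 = (3 4 7 9 5)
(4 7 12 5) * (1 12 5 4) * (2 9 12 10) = (1 10 2 9 12 4 7 5) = [0, 10, 9, 3, 7, 1, 6, 5, 8, 12, 2, 11, 4]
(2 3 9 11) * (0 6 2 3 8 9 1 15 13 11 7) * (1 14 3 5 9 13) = (0 6 2 8 13 11 5 9 7)(1 15)(3 14) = [6, 15, 8, 14, 4, 9, 2, 0, 13, 7, 10, 5, 12, 11, 3, 1]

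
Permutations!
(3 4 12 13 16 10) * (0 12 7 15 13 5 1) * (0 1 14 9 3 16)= (0 12 5 14 9 3 4 7 15 13)(10 16)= [12, 1, 2, 4, 7, 14, 6, 15, 8, 3, 16, 11, 5, 0, 9, 13, 10]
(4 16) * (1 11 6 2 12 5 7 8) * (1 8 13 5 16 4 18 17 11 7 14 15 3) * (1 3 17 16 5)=(1 7 13)(2 12 5 14 15 17 11 6)(16 18)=[0, 7, 12, 3, 4, 14, 2, 13, 8, 9, 10, 6, 5, 1, 15, 17, 18, 11, 16]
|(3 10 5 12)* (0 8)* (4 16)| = 4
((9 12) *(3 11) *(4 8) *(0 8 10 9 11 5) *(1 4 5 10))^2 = (0 5 8)(3 9 11 10 12) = ((0 8 5)(1 4)(3 10 9 12 11))^2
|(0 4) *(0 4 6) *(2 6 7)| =4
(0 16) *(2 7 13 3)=[16, 1, 7, 2, 4, 5, 6, 13, 8, 9, 10, 11, 12, 3, 14, 15, 0]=(0 16)(2 7 13 3)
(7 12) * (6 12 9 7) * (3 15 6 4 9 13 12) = [0, 1, 2, 15, 9, 5, 3, 13, 8, 7, 10, 11, 4, 12, 14, 6] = (3 15 6)(4 9 7 13 12)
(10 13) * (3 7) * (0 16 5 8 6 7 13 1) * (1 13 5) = (0 16 1)(3 5 8 6 7)(10 13) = [16, 0, 2, 5, 4, 8, 7, 3, 6, 9, 13, 11, 12, 10, 14, 15, 1]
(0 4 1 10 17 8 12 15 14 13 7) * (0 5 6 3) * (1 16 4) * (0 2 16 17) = (0 1 10)(2 16 4 17 8 12 15 14 13 7 5 6 3) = [1, 10, 16, 2, 17, 6, 3, 5, 12, 9, 0, 11, 15, 7, 13, 14, 4, 8]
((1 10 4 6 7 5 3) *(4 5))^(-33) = (1 3 5 10) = ((1 10 5 3)(4 6 7))^(-33)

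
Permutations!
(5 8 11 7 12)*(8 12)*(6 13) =(5 12)(6 13)(7 8 11) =[0, 1, 2, 3, 4, 12, 13, 8, 11, 9, 10, 7, 5, 6]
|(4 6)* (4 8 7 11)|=5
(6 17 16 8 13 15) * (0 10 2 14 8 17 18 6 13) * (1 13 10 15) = (0 15 10 2 14 8)(1 13)(6 18)(16 17) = [15, 13, 14, 3, 4, 5, 18, 7, 0, 9, 2, 11, 12, 1, 8, 10, 17, 16, 6]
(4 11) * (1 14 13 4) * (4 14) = [0, 4, 2, 3, 11, 5, 6, 7, 8, 9, 10, 1, 12, 14, 13] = (1 4 11)(13 14)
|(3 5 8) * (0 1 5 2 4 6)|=|(0 1 5 8 3 2 4 6)|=8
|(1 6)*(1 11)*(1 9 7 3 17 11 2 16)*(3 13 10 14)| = |(1 6 2 16)(3 17 11 9 7 13 10 14)| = 8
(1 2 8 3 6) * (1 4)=(1 2 8 3 6 4)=[0, 2, 8, 6, 1, 5, 4, 7, 3]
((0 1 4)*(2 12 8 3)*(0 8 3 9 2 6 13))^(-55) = (0 2)(1 12)(3 4)(6 8)(9 13)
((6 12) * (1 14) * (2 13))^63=(1 14)(2 13)(6 12)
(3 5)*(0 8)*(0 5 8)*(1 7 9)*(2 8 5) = [0, 7, 8, 5, 4, 3, 6, 9, 2, 1] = (1 7 9)(2 8)(3 5)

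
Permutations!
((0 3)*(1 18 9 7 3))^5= ((0 1 18 9 7 3))^5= (0 3 7 9 18 1)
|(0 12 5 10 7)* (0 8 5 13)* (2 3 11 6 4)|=|(0 12 13)(2 3 11 6 4)(5 10 7 8)|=60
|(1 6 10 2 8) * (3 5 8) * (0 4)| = 14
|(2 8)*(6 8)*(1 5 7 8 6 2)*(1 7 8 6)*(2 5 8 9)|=|(1 8 7 6)(2 5 9)|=12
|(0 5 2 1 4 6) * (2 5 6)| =6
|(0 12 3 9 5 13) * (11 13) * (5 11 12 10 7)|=9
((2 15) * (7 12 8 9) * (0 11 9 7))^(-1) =(0 9 11)(2 15)(7 8 12)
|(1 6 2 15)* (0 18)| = 4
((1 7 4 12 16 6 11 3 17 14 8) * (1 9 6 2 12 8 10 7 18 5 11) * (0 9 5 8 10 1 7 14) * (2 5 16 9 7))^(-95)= ((0 7 4 10 14 1 18 8 16 5 11 3 17)(2 12 9 6))^(-95)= (0 5 1 7 11 18 4 3 8 10 17 16 14)(2 12 9 6)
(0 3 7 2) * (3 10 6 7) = (0 10 6 7 2) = [10, 1, 0, 3, 4, 5, 7, 2, 8, 9, 6]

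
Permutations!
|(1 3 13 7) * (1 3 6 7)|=5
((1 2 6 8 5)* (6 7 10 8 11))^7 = (1 2 7 10 8 5)(6 11)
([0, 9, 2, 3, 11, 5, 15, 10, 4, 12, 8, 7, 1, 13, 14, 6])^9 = [0, 1, 2, 3, 8, 5, 15, 11, 10, 9, 7, 4, 12, 13, 14, 6]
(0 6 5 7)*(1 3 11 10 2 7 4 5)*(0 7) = (0 6 1 3 11 10 2)(4 5) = [6, 3, 0, 11, 5, 4, 1, 7, 8, 9, 2, 10]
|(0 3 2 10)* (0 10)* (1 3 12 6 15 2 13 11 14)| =5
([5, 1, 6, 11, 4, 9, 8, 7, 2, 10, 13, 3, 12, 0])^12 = [9, 1, 2, 3, 4, 10, 6, 7, 8, 13, 0, 11, 12, 5]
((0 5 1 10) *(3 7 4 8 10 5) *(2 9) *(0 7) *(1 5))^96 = ((0 3)(2 9)(4 8 10 7))^96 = (10)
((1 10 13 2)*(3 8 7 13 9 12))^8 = ((1 10 9 12 3 8 7 13 2))^8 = (1 2 13 7 8 3 12 9 10)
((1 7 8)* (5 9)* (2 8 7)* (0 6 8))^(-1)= ((0 6 8 1 2)(5 9))^(-1)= (0 2 1 8 6)(5 9)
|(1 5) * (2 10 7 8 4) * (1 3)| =|(1 5 3)(2 10 7 8 4)| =15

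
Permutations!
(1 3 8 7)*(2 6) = (1 3 8 7)(2 6) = [0, 3, 6, 8, 4, 5, 2, 1, 7]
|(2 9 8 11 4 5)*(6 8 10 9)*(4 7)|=14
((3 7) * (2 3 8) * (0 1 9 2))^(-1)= (0 8 7 3 2 9 1)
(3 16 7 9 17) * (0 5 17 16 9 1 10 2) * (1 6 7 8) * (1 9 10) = (0 5 17 3 10 2)(6 7)(8 9 16) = [5, 1, 0, 10, 4, 17, 7, 6, 9, 16, 2, 11, 12, 13, 14, 15, 8, 3]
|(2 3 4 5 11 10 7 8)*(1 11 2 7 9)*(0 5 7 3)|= 12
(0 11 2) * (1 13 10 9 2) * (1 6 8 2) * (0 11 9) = [9, 13, 11, 3, 4, 5, 8, 7, 2, 1, 0, 6, 12, 10] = (0 9 1 13 10)(2 11 6 8)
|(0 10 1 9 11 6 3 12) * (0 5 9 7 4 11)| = 11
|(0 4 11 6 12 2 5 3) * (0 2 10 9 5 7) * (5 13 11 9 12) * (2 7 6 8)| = 22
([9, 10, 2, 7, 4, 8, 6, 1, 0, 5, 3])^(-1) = [8, 7, 2, 10, 4, 9, 6, 3, 5, 0, 1]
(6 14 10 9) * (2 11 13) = (2 11 13)(6 14 10 9) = [0, 1, 11, 3, 4, 5, 14, 7, 8, 6, 9, 13, 12, 2, 10]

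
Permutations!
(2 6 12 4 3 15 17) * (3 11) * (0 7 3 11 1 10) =(0 7 3 15 17 2 6 12 4 1 10) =[7, 10, 6, 15, 1, 5, 12, 3, 8, 9, 0, 11, 4, 13, 14, 17, 16, 2]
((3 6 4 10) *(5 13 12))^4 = ((3 6 4 10)(5 13 12))^4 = (5 13 12)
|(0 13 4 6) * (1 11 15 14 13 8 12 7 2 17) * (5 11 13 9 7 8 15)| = 22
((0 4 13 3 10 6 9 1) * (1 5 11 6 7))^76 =(0 1 7 10 3 13 4)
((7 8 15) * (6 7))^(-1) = (6 15 8 7)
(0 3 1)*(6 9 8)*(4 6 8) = [3, 0, 2, 1, 6, 5, 9, 7, 8, 4] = (0 3 1)(4 6 9)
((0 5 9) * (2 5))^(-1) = (0 9 5 2) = ((0 2 5 9))^(-1)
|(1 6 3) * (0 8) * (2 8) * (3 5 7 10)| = |(0 2 8)(1 6 5 7 10 3)| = 6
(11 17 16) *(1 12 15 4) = [0, 12, 2, 3, 1, 5, 6, 7, 8, 9, 10, 17, 15, 13, 14, 4, 11, 16] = (1 12 15 4)(11 17 16)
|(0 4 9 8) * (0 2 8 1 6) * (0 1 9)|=2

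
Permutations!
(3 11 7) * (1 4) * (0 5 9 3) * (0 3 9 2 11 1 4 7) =(0 5 2 11)(1 7 3) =[5, 7, 11, 1, 4, 2, 6, 3, 8, 9, 10, 0]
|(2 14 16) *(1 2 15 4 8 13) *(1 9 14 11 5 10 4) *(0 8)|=|(0 8 13 9 14 16 15 1 2 11 5 10 4)|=13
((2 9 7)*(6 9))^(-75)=(2 6 9 7)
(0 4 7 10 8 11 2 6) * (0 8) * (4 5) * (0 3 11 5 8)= (0 8 5 4 7 10 3 11 2 6)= [8, 1, 6, 11, 7, 4, 0, 10, 5, 9, 3, 2]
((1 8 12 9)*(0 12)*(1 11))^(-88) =((0 12 9 11 1 8))^(-88) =(0 9 1)(8 12 11)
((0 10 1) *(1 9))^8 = ((0 10 9 1))^8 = (10)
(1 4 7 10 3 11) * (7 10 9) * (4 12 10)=(1 12 10 3 11)(7 9)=[0, 12, 2, 11, 4, 5, 6, 9, 8, 7, 3, 1, 10]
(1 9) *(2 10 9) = [0, 2, 10, 3, 4, 5, 6, 7, 8, 1, 9] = (1 2 10 9)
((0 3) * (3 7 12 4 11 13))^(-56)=((0 7 12 4 11 13 3))^(-56)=(13)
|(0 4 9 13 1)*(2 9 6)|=|(0 4 6 2 9 13 1)|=7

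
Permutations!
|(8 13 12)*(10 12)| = |(8 13 10 12)| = 4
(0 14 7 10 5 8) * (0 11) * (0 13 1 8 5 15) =(0 14 7 10 15)(1 8 11 13) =[14, 8, 2, 3, 4, 5, 6, 10, 11, 9, 15, 13, 12, 1, 7, 0]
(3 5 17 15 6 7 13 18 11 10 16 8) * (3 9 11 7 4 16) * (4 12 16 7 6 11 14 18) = [0, 1, 2, 5, 7, 17, 12, 13, 9, 14, 3, 10, 16, 4, 18, 11, 8, 15, 6] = (3 5 17 15 11 10)(4 7 13)(6 12 16 8 9 14 18)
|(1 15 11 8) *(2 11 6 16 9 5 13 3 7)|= 12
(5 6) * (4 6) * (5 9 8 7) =[0, 1, 2, 3, 6, 4, 9, 5, 7, 8] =(4 6 9 8 7 5)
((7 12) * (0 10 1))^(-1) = (0 1 10)(7 12)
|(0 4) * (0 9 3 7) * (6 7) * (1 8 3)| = 8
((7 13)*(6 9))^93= (6 9)(7 13)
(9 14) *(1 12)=[0, 12, 2, 3, 4, 5, 6, 7, 8, 14, 10, 11, 1, 13, 9]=(1 12)(9 14)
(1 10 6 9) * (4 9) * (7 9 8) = (1 10 6 4 8 7 9) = [0, 10, 2, 3, 8, 5, 4, 9, 7, 1, 6]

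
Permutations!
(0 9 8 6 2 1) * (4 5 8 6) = (0 9 6 2 1)(4 5 8) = [9, 0, 1, 3, 5, 8, 2, 7, 4, 6]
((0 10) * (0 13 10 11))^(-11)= ((0 11)(10 13))^(-11)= (0 11)(10 13)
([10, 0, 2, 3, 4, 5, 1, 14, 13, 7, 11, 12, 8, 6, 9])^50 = [11, 10, 2, 3, 4, 5, 0, 9, 6, 14, 12, 8, 13, 1, 7]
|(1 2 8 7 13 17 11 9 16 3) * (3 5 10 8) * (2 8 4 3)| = |(1 8 7 13 17 11 9 16 5 10 4 3)| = 12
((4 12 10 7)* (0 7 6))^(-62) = (0 10 4)(6 12 7)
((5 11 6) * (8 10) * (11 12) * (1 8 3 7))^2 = ((1 8 10 3 7)(5 12 11 6))^2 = (1 10 7 8 3)(5 11)(6 12)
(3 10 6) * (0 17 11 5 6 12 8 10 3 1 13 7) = [17, 13, 2, 3, 4, 6, 1, 0, 10, 9, 12, 5, 8, 7, 14, 15, 16, 11] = (0 17 11 5 6 1 13 7)(8 10 12)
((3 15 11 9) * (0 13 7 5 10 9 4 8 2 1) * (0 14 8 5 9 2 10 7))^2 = (1 8 2 14 10)(3 11 5 9 15 4 7)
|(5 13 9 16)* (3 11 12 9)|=|(3 11 12 9 16 5 13)|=7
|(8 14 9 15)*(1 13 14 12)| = 7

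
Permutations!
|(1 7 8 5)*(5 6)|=|(1 7 8 6 5)|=5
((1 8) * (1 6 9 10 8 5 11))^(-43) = ((1 5 11)(6 9 10 8))^(-43) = (1 11 5)(6 9 10 8)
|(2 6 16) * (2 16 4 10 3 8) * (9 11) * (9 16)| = 6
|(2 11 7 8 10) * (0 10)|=6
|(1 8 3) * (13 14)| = |(1 8 3)(13 14)| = 6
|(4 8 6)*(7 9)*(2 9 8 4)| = 5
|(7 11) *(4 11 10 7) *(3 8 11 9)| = |(3 8 11 4 9)(7 10)| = 10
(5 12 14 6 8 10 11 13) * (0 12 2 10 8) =(0 12 14 6)(2 10 11 13 5) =[12, 1, 10, 3, 4, 2, 0, 7, 8, 9, 11, 13, 14, 5, 6]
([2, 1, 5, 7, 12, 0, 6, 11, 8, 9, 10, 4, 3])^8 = (0 5 2)(3 4 7 12 11)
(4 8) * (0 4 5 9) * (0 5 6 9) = [4, 1, 2, 3, 8, 0, 9, 7, 6, 5] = (0 4 8 6 9 5)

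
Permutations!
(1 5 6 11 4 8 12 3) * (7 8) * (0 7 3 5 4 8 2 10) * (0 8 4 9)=[7, 9, 10, 1, 3, 6, 11, 2, 12, 0, 8, 4, 5]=(0 7 2 10 8 12 5 6 11 4 3 1 9)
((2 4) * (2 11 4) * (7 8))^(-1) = ((4 11)(7 8))^(-1) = (4 11)(7 8)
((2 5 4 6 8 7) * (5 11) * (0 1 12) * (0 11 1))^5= ((1 12 11 5 4 6 8 7 2))^5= (1 6 12 8 11 7 5 2 4)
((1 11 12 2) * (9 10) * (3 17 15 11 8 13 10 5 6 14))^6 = (1 6 12 9 15 13 3)(2 5 11 10 17 8 14)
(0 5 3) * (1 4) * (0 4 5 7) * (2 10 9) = [7, 5, 10, 4, 1, 3, 6, 0, 8, 2, 9] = (0 7)(1 5 3 4)(2 10 9)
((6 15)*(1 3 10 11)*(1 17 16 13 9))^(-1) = (1 9 13 16 17 11 10 3)(6 15)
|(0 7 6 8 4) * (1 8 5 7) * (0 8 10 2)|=|(0 1 10 2)(4 8)(5 7 6)|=12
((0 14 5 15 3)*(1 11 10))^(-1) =(0 3 15 5 14)(1 10 11)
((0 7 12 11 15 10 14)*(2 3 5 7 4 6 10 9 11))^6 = ((0 4 6 10 14)(2 3 5 7 12)(9 11 15))^6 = (15)(0 4 6 10 14)(2 3 5 7 12)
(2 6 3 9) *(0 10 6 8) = (0 10 6 3 9 2 8) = [10, 1, 8, 9, 4, 5, 3, 7, 0, 2, 6]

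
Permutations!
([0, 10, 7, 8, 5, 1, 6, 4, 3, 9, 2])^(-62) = (1 4 2)(5 7 10)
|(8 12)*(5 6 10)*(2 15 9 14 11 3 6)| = |(2 15 9 14 11 3 6 10 5)(8 12)| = 18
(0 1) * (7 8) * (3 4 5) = [1, 0, 2, 4, 5, 3, 6, 8, 7] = (0 1)(3 4 5)(7 8)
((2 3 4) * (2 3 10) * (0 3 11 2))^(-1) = (0 10 2 11 4 3)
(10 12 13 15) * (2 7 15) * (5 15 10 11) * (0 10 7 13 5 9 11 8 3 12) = (0 10)(2 13)(3 12 5 15 8)(9 11) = [10, 1, 13, 12, 4, 15, 6, 7, 3, 11, 0, 9, 5, 2, 14, 8]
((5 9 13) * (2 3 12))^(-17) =(2 3 12)(5 9 13)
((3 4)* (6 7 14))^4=(6 7 14)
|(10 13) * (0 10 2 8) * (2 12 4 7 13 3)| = 20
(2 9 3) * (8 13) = (2 9 3)(8 13) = [0, 1, 9, 2, 4, 5, 6, 7, 13, 3, 10, 11, 12, 8]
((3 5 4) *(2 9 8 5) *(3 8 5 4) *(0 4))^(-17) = ((0 4 8)(2 9 5 3))^(-17) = (0 4 8)(2 3 5 9)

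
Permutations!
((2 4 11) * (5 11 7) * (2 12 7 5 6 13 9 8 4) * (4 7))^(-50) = (13)(4 11)(5 12)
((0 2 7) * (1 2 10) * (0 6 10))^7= (1 7 10 2 6)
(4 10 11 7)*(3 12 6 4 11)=(3 12 6 4 10)(7 11)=[0, 1, 2, 12, 10, 5, 4, 11, 8, 9, 3, 7, 6]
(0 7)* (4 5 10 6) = (0 7)(4 5 10 6) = [7, 1, 2, 3, 5, 10, 4, 0, 8, 9, 6]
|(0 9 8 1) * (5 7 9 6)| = |(0 6 5 7 9 8 1)| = 7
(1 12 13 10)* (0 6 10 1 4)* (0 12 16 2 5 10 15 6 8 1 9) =(0 8 1 16 2 5 10 4 12 13 9)(6 15) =[8, 16, 5, 3, 12, 10, 15, 7, 1, 0, 4, 11, 13, 9, 14, 6, 2]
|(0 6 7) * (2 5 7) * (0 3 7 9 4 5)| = |(0 6 2)(3 7)(4 5 9)| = 6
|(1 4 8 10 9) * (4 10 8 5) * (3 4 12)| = |(1 10 9)(3 4 5 12)| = 12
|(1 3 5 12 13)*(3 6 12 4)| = |(1 6 12 13)(3 5 4)| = 12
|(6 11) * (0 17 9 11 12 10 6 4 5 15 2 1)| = |(0 17 9 11 4 5 15 2 1)(6 12 10)| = 9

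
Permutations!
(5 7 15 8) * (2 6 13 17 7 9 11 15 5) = [0, 1, 6, 3, 4, 9, 13, 5, 2, 11, 10, 15, 12, 17, 14, 8, 16, 7] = (2 6 13 17 7 5 9 11 15 8)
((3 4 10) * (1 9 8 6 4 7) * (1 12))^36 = ((1 9 8 6 4 10 3 7 12))^36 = (12)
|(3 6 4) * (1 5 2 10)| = |(1 5 2 10)(3 6 4)| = 12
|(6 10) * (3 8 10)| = |(3 8 10 6)| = 4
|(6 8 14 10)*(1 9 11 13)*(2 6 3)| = 12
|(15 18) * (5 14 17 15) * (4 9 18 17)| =10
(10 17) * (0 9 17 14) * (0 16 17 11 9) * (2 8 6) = [0, 1, 8, 3, 4, 5, 2, 7, 6, 11, 14, 9, 12, 13, 16, 15, 17, 10] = (2 8 6)(9 11)(10 14 16 17)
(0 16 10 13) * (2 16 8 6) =(0 8 6 2 16 10 13) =[8, 1, 16, 3, 4, 5, 2, 7, 6, 9, 13, 11, 12, 0, 14, 15, 10]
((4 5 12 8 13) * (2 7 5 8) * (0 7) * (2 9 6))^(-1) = (0 2 6 9 12 5 7)(4 13 8)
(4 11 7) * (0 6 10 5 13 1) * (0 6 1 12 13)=(0 1 6 10 5)(4 11 7)(12 13)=[1, 6, 2, 3, 11, 0, 10, 4, 8, 9, 5, 7, 13, 12]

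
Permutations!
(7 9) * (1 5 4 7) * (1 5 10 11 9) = (1 10 11 9 5 4 7) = [0, 10, 2, 3, 7, 4, 6, 1, 8, 5, 11, 9]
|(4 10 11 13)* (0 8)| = 4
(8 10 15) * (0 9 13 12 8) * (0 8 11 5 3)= (0 9 13 12 11 5 3)(8 10 15)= [9, 1, 2, 0, 4, 3, 6, 7, 10, 13, 15, 5, 11, 12, 14, 8]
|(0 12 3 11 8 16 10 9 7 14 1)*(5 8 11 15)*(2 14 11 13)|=15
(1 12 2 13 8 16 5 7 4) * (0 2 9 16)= (0 2 13 8)(1 12 9 16 5 7 4)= [2, 12, 13, 3, 1, 7, 6, 4, 0, 16, 10, 11, 9, 8, 14, 15, 5]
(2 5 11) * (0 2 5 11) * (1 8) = (0 2 11 5)(1 8) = [2, 8, 11, 3, 4, 0, 6, 7, 1, 9, 10, 5]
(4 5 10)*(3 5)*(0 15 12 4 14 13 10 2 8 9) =(0 15 12 4 3 5 2 8 9)(10 14 13) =[15, 1, 8, 5, 3, 2, 6, 7, 9, 0, 14, 11, 4, 10, 13, 12]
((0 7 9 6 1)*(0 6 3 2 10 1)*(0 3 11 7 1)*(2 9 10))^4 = (0 9)(1 11)(3 10)(6 7)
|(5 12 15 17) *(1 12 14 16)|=|(1 12 15 17 5 14 16)|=7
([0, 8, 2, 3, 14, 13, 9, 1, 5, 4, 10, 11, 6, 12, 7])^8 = (1 14 9 12 5)(4 6 13 8 7)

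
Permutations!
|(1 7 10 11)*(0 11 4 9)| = |(0 11 1 7 10 4 9)| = 7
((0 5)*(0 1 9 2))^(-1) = (0 2 9 1 5)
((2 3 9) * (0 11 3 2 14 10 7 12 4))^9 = ((0 11 3 9 14 10 7 12 4))^9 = (14)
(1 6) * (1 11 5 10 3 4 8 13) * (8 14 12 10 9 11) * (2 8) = [0, 6, 8, 4, 14, 9, 2, 7, 13, 11, 3, 5, 10, 1, 12] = (1 6 2 8 13)(3 4 14 12 10)(5 9 11)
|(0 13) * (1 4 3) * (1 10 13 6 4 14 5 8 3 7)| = 11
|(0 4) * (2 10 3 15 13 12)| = |(0 4)(2 10 3 15 13 12)| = 6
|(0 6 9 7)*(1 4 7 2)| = |(0 6 9 2 1 4 7)| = 7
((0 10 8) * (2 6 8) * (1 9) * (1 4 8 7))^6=(0 9 6)(1 2 8)(4 7 10)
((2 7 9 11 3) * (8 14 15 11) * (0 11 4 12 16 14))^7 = (4 16 15 12 14)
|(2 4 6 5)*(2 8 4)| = |(4 6 5 8)| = 4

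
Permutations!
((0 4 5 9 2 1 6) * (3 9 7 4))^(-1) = (0 6 1 2 9 3)(4 7 5)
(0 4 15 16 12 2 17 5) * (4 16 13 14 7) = [16, 1, 17, 3, 15, 0, 6, 4, 8, 9, 10, 11, 2, 14, 7, 13, 12, 5] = (0 16 12 2 17 5)(4 15 13 14 7)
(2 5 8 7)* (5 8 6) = (2 8 7)(5 6) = [0, 1, 8, 3, 4, 6, 5, 2, 7]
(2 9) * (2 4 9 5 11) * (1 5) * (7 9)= (1 5 11 2)(4 7 9)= [0, 5, 1, 3, 7, 11, 6, 9, 8, 4, 10, 2]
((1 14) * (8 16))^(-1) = ((1 14)(8 16))^(-1) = (1 14)(8 16)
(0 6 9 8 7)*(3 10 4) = (0 6 9 8 7)(3 10 4) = [6, 1, 2, 10, 3, 5, 9, 0, 7, 8, 4]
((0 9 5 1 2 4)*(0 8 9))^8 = (1 4 9)(2 8 5)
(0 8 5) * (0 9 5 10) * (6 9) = (0 8 10)(5 6 9) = [8, 1, 2, 3, 4, 6, 9, 7, 10, 5, 0]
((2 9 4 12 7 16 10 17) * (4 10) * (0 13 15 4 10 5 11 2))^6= (0 16 4)(2 5)(7 15 17)(9 11)(10 12 13)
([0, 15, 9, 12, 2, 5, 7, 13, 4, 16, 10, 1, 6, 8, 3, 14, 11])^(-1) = [0, 11, 4, 14, 8, 5, 12, 6, 13, 2, 10, 16, 3, 7, 15, 1, 9]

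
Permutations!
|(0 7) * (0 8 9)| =|(0 7 8 9)| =4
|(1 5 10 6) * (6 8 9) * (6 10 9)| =|(1 5 9 10 8 6)| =6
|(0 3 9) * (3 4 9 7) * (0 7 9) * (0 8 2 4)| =|(2 4 8)(3 9 7)| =3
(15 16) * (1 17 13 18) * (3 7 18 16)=(1 17 13 16 15 3 7 18)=[0, 17, 2, 7, 4, 5, 6, 18, 8, 9, 10, 11, 12, 16, 14, 3, 15, 13, 1]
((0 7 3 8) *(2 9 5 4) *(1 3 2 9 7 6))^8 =((0 6 1 3 8)(2 7)(4 9 5))^8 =(0 3 6 8 1)(4 5 9)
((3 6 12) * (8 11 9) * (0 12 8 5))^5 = (0 11 3 5 8 12 9 6)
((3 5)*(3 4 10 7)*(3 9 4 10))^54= ((3 5 10 7 9 4))^54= (10)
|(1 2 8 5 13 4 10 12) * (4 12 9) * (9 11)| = |(1 2 8 5 13 12)(4 10 11 9)| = 12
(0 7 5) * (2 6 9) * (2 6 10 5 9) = (0 7 9 6 2 10 5) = [7, 1, 10, 3, 4, 0, 2, 9, 8, 6, 5]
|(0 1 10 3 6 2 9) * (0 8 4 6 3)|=15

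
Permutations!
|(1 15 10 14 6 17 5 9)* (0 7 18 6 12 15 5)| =60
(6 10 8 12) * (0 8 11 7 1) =[8, 0, 2, 3, 4, 5, 10, 1, 12, 9, 11, 7, 6] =(0 8 12 6 10 11 7 1)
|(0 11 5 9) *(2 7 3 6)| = 4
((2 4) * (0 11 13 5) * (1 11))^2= (0 11 5 1 13)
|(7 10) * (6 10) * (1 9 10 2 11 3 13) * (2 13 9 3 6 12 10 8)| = |(1 3 9 8 2 11 6 13)(7 12 10)| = 24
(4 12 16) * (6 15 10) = (4 12 16)(6 15 10) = [0, 1, 2, 3, 12, 5, 15, 7, 8, 9, 6, 11, 16, 13, 14, 10, 4]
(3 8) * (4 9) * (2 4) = (2 4 9)(3 8) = [0, 1, 4, 8, 9, 5, 6, 7, 3, 2]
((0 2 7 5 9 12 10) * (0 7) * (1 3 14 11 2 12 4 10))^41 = (0 2 11 14 3 1 12)(4 10 7 5 9) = ((0 12 1 3 14 11 2)(4 10 7 5 9))^41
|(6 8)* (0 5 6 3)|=5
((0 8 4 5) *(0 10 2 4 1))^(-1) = ((0 8 1)(2 4 5 10))^(-1) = (0 1 8)(2 10 5 4)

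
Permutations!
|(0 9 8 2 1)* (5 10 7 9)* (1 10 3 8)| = 9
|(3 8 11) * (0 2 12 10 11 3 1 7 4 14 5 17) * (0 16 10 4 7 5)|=|(0 2 12 4 14)(1 5 17 16 10 11)(3 8)|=30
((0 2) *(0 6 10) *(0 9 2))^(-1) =(2 9 10 6)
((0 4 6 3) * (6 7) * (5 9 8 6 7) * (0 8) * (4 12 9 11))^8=(0 9 12)(3 6 8)(4 11 5)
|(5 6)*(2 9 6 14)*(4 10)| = 10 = |(2 9 6 5 14)(4 10)|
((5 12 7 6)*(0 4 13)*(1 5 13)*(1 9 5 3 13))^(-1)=(0 13 3 1 6 7 12 5 9 4)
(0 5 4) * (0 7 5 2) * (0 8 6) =(0 2 8 6)(4 7 5) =[2, 1, 8, 3, 7, 4, 0, 5, 6]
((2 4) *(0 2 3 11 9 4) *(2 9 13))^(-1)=((0 9 4 3 11 13 2))^(-1)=(0 2 13 11 3 4 9)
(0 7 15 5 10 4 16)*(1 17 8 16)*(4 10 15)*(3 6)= (0 7 4 1 17 8 16)(3 6)(5 15)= [7, 17, 2, 6, 1, 15, 3, 4, 16, 9, 10, 11, 12, 13, 14, 5, 0, 8]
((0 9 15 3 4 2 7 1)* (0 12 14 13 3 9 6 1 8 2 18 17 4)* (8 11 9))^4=(0 14 6 13 1 3 12)(2 15 11)(4 18 17)(7 8 9)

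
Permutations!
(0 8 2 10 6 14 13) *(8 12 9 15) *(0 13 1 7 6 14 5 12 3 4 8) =(0 3 4 8 2 10 14 1 7 6 5 12 9 15) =[3, 7, 10, 4, 8, 12, 5, 6, 2, 15, 14, 11, 9, 13, 1, 0]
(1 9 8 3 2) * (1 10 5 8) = (1 9)(2 10 5 8 3) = [0, 9, 10, 2, 4, 8, 6, 7, 3, 1, 5]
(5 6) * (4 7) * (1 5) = (1 5 6)(4 7) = [0, 5, 2, 3, 7, 6, 1, 4]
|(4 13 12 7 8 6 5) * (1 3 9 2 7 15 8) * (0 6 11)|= 45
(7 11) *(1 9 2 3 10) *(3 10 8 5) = (1 9 2 10)(3 8 5)(7 11) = [0, 9, 10, 8, 4, 3, 6, 11, 5, 2, 1, 7]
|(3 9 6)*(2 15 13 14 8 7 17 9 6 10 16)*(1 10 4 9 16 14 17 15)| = |(1 10 14 8 7 15 13 17 16 2)(3 6)(4 9)| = 10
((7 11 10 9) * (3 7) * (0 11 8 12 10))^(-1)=(0 11)(3 9 10 12 8 7)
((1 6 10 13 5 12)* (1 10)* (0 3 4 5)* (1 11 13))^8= (0 11 1 12 4)(3 13 6 10 5)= ((0 3 4 5 12 10 1 6 11 13))^8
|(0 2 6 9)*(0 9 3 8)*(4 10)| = |(0 2 6 3 8)(4 10)| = 10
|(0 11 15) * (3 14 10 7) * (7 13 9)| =6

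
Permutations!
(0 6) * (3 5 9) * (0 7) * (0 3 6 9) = (0 9 6 7 3 5) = [9, 1, 2, 5, 4, 0, 7, 3, 8, 6]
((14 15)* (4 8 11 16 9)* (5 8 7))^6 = (4 9 16 11 8 5 7)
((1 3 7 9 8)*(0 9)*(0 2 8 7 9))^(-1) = (1 8 2 7 9 3)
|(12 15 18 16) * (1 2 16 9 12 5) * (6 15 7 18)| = 4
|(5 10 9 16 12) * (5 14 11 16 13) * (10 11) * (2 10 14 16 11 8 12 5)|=|(2 10 9 13)(5 8 12 16)|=4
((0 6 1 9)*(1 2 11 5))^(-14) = (11)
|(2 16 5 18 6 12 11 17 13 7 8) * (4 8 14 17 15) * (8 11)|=84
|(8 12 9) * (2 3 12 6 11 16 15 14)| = 10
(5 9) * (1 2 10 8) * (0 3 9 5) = (0 3 9)(1 2 10 8) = [3, 2, 10, 9, 4, 5, 6, 7, 1, 0, 8]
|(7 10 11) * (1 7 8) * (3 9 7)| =|(1 3 9 7 10 11 8)| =7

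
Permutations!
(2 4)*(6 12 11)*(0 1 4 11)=(0 1 4 2 11 6 12)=[1, 4, 11, 3, 2, 5, 12, 7, 8, 9, 10, 6, 0]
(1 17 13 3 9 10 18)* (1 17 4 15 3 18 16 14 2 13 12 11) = [0, 4, 13, 9, 15, 5, 6, 7, 8, 10, 16, 1, 11, 18, 2, 3, 14, 12, 17] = (1 4 15 3 9 10 16 14 2 13 18 17 12 11)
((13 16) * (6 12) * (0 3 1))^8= (16)(0 1 3)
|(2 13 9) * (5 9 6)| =5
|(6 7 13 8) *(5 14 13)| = |(5 14 13 8 6 7)| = 6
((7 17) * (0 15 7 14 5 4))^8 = ((0 15 7 17 14 5 4))^8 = (0 15 7 17 14 5 4)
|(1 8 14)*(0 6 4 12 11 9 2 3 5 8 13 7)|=|(0 6 4 12 11 9 2 3 5 8 14 1 13 7)|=14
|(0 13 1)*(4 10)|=|(0 13 1)(4 10)|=6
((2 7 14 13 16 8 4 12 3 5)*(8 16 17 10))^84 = (2 4 13 5 8 14 3 10 7 12 17)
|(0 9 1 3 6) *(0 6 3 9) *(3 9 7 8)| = |(1 7 8 3 9)| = 5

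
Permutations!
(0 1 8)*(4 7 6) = (0 1 8)(4 7 6) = [1, 8, 2, 3, 7, 5, 4, 6, 0]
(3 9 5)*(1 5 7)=(1 5 3 9 7)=[0, 5, 2, 9, 4, 3, 6, 1, 8, 7]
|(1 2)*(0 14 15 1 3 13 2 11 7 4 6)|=|(0 14 15 1 11 7 4 6)(2 3 13)|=24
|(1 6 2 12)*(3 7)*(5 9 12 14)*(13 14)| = |(1 6 2 13 14 5 9 12)(3 7)| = 8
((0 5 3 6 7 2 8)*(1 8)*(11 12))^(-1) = (0 8 1 2 7 6 3 5)(11 12)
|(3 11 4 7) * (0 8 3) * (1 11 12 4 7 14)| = |(0 8 3 12 4 14 1 11 7)| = 9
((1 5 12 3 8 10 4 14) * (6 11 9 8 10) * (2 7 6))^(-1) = (1 14 4 10 3 12 5)(2 8 9 11 6 7)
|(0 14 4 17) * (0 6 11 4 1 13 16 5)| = 12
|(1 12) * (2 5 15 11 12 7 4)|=|(1 7 4 2 5 15 11 12)|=8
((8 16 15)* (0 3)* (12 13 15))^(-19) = (0 3)(8 16 12 13 15)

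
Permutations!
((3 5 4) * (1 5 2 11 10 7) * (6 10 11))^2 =(11)(1 4 2 10)(3 6 7 5)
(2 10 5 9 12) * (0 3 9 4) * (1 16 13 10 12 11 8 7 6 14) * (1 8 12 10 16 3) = (0 1 3 9 11 12 2 10 5 4)(6 14 8 7)(13 16) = [1, 3, 10, 9, 0, 4, 14, 6, 7, 11, 5, 12, 2, 16, 8, 15, 13]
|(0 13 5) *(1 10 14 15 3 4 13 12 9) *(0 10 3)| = 11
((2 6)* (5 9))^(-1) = (2 6)(5 9)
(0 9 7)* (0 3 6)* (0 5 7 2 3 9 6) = (0 6 5 7 9 2 3) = [6, 1, 3, 0, 4, 7, 5, 9, 8, 2]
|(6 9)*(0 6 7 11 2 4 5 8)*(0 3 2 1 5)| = 11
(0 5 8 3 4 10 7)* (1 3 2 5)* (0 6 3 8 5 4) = (0 1 8 2 4 10 7 6 3) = [1, 8, 4, 0, 10, 5, 3, 6, 2, 9, 7]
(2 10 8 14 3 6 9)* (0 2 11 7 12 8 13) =(0 2 10 13)(3 6 9 11 7 12 8 14) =[2, 1, 10, 6, 4, 5, 9, 12, 14, 11, 13, 7, 8, 0, 3]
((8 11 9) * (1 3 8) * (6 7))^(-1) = (1 9 11 8 3)(6 7)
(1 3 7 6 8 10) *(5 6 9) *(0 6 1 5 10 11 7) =(0 6 8 11 7 9 10 5 1 3) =[6, 3, 2, 0, 4, 1, 8, 9, 11, 10, 5, 7]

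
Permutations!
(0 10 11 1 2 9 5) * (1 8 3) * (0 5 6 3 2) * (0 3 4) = [10, 3, 9, 1, 0, 5, 4, 7, 2, 6, 11, 8] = (0 10 11 8 2 9 6 4)(1 3)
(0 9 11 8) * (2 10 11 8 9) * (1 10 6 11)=(0 2 6 11 9 8)(1 10)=[2, 10, 6, 3, 4, 5, 11, 7, 0, 8, 1, 9]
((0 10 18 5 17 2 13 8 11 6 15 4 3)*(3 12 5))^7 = (0 3 18 10)(2 12 6 13 5 15 8 17 4 11)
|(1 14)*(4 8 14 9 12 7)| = |(1 9 12 7 4 8 14)| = 7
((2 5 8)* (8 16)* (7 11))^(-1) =(2 8 16 5)(7 11)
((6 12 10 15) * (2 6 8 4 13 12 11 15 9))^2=((2 6 11 15 8 4 13 12 10 9))^2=(2 11 8 13 10)(4 12 9 6 15)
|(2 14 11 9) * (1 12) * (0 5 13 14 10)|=8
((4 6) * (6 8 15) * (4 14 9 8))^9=((6 14 9 8 15))^9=(6 15 8 9 14)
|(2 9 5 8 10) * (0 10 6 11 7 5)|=|(0 10 2 9)(5 8 6 11 7)|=20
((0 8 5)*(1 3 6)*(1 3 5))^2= (0 1)(5 8)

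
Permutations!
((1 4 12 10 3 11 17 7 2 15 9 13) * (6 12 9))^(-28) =(2 7 17 11 3 10 12 6 15)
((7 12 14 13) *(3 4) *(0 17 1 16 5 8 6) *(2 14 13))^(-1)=(0 6 8 5 16 1 17)(2 14)(3 4)(7 13 12)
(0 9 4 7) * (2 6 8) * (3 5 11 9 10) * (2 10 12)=(0 12 2 6 8 10 3 5 11 9 4 7)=[12, 1, 6, 5, 7, 11, 8, 0, 10, 4, 3, 9, 2]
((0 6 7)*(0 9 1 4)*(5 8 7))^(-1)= ((0 6 5 8 7 9 1 4))^(-1)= (0 4 1 9 7 8 5 6)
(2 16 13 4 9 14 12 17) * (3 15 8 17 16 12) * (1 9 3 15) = (1 9 14 15 8 17 2 12 16 13 4 3) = [0, 9, 12, 1, 3, 5, 6, 7, 17, 14, 10, 11, 16, 4, 15, 8, 13, 2]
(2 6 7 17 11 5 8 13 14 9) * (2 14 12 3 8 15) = [0, 1, 6, 8, 4, 15, 7, 17, 13, 14, 10, 5, 3, 12, 9, 2, 16, 11] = (2 6 7 17 11 5 15)(3 8 13 12)(9 14)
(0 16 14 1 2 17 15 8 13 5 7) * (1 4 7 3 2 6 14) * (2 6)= (0 16 1 2 17 15 8 13 5 3 6 14 4 7)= [16, 2, 17, 6, 7, 3, 14, 0, 13, 9, 10, 11, 12, 5, 4, 8, 1, 15]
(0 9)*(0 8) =[9, 1, 2, 3, 4, 5, 6, 7, 0, 8] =(0 9 8)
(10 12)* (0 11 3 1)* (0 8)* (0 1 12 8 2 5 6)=[11, 2, 5, 12, 4, 6, 0, 7, 1, 9, 8, 3, 10]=(0 11 3 12 10 8 1 2 5 6)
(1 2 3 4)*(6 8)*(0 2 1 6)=[2, 1, 3, 4, 6, 5, 8, 7, 0]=(0 2 3 4 6 8)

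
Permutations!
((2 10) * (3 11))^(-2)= ((2 10)(3 11))^(-2)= (11)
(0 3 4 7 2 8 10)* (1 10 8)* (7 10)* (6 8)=[3, 7, 1, 4, 10, 5, 8, 2, 6, 9, 0]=(0 3 4 10)(1 7 2)(6 8)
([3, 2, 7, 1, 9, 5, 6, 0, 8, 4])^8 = [2, 0, 3, 7, 4, 5, 6, 1, 8, 9]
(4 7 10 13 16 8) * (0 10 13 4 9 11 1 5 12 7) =(0 10 4)(1 5 12 7 13 16 8 9 11) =[10, 5, 2, 3, 0, 12, 6, 13, 9, 11, 4, 1, 7, 16, 14, 15, 8]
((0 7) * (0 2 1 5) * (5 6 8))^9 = ((0 7 2 1 6 8 5))^9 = (0 2 6 5 7 1 8)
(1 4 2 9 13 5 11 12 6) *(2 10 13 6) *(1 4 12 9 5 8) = (1 12 2 5 11 9 6 4 10 13 8) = [0, 12, 5, 3, 10, 11, 4, 7, 1, 6, 13, 9, 2, 8]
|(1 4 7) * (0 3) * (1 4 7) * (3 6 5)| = |(0 6 5 3)(1 7 4)| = 12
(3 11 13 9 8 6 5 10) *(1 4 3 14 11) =[0, 4, 2, 1, 3, 10, 5, 7, 6, 8, 14, 13, 12, 9, 11] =(1 4 3)(5 10 14 11 13 9 8 6)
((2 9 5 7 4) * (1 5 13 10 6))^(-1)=(1 6 10 13 9 2 4 7 5)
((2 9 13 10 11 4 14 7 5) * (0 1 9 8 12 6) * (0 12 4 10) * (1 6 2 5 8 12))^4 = (14)(0 13 9 1 6)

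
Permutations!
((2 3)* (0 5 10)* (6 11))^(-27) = ((0 5 10)(2 3)(6 11))^(-27) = (2 3)(6 11)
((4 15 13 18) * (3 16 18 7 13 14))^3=(3 4)(7 13)(14 18)(15 16)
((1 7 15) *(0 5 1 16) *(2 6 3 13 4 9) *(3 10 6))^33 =(0 7)(1 16)(2 4 3 9 13)(5 15)(6 10)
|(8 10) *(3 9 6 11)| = |(3 9 6 11)(8 10)| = 4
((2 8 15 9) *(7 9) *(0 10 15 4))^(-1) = (0 4 8 2 9 7 15 10)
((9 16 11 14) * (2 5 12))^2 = ((2 5 12)(9 16 11 14))^2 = (2 12 5)(9 11)(14 16)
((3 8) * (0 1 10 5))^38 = (0 10)(1 5)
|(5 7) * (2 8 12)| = |(2 8 12)(5 7)| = 6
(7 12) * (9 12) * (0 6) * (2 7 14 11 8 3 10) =(0 6)(2 7 9 12 14 11 8 3 10) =[6, 1, 7, 10, 4, 5, 0, 9, 3, 12, 2, 8, 14, 13, 11]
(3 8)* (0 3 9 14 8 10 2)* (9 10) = (0 3 9 14 8 10 2) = [3, 1, 0, 9, 4, 5, 6, 7, 10, 14, 2, 11, 12, 13, 8]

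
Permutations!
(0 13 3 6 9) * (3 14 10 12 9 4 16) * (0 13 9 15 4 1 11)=(0 9 13 14 10 12 15 4 16 3 6 1 11)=[9, 11, 2, 6, 16, 5, 1, 7, 8, 13, 12, 0, 15, 14, 10, 4, 3]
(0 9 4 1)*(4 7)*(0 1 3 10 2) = [9, 1, 0, 10, 3, 5, 6, 4, 8, 7, 2] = (0 9 7 4 3 10 2)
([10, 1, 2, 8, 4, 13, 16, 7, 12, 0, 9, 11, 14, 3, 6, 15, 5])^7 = (0 10 9)(3 13 5 16 6 14 12 8)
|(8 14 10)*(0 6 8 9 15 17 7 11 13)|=11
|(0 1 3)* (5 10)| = 6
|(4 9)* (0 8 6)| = 6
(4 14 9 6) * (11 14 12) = (4 12 11 14 9 6) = [0, 1, 2, 3, 12, 5, 4, 7, 8, 6, 10, 14, 11, 13, 9]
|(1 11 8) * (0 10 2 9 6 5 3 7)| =|(0 10 2 9 6 5 3 7)(1 11 8)| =24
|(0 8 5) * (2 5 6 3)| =6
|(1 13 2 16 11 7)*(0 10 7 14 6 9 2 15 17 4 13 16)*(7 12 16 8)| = |(0 10 12 16 11 14 6 9 2)(1 8 7)(4 13 15 17)| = 36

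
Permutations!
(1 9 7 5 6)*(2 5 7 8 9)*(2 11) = [0, 11, 5, 3, 4, 6, 1, 7, 9, 8, 10, 2] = (1 11 2 5 6)(8 9)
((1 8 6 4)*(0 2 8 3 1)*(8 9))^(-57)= (0 8)(1 3)(2 6)(4 9)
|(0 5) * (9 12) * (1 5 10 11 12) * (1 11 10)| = 3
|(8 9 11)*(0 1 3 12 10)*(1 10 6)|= |(0 10)(1 3 12 6)(8 9 11)|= 12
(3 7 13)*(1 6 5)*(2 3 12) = (1 6 5)(2 3 7 13 12) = [0, 6, 3, 7, 4, 1, 5, 13, 8, 9, 10, 11, 2, 12]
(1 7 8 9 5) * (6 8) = (1 7 6 8 9 5) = [0, 7, 2, 3, 4, 1, 8, 6, 9, 5]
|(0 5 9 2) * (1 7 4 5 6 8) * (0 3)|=10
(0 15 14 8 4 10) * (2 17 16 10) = (0 15 14 8 4 2 17 16 10) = [15, 1, 17, 3, 2, 5, 6, 7, 4, 9, 0, 11, 12, 13, 8, 14, 10, 16]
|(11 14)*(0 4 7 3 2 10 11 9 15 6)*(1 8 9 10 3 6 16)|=60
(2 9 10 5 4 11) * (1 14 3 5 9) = (1 14 3 5 4 11 2)(9 10) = [0, 14, 1, 5, 11, 4, 6, 7, 8, 10, 9, 2, 12, 13, 3]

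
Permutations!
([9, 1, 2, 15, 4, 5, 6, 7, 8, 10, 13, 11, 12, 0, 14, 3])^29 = [9, 1, 2, 15, 4, 5, 6, 7, 8, 10, 13, 11, 12, 0, 14, 3]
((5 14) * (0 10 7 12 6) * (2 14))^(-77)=(0 12 10 6 7)(2 14 5)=((0 10 7 12 6)(2 14 5))^(-77)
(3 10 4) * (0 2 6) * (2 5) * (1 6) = [5, 6, 1, 10, 3, 2, 0, 7, 8, 9, 4] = (0 5 2 1 6)(3 10 4)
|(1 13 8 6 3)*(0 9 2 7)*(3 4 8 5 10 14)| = |(0 9 2 7)(1 13 5 10 14 3)(4 8 6)| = 12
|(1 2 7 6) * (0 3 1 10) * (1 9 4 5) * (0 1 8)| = 30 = |(0 3 9 4 5 8)(1 2 7 6 10)|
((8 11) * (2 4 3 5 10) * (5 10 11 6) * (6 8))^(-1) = (2 10 3 4)(5 6 11) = ((2 4 3 10)(5 11 6))^(-1)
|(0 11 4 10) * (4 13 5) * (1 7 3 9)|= |(0 11 13 5 4 10)(1 7 3 9)|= 12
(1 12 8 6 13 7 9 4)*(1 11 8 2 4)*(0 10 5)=[10, 12, 4, 3, 11, 0, 13, 9, 6, 1, 5, 8, 2, 7]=(0 10 5)(1 12 2 4 11 8 6 13 7 9)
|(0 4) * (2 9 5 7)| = 4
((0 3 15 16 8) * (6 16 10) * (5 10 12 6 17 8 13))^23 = (0 3 15 12 6 16 13 5 10 17 8)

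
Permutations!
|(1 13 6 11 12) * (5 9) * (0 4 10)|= 30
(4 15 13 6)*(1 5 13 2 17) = (1 5 13 6 4 15 2 17) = [0, 5, 17, 3, 15, 13, 4, 7, 8, 9, 10, 11, 12, 6, 14, 2, 16, 1]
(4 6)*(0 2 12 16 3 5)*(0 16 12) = [2, 1, 0, 5, 6, 16, 4, 7, 8, 9, 10, 11, 12, 13, 14, 15, 3] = (0 2)(3 5 16)(4 6)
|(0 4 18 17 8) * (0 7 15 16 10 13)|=10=|(0 4 18 17 8 7 15 16 10 13)|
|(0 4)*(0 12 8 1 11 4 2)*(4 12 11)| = 10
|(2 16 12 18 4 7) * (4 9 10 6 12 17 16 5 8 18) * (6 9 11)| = 18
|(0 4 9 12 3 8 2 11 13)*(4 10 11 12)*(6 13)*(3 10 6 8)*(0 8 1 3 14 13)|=|(0 6)(1 3 14 13 8 2 12 10 11)(4 9)|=18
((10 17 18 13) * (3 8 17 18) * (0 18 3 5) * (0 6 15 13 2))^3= ((0 18 2)(3 8 17 5 6 15 13 10))^3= (18)(3 5 13 8 6 10 17 15)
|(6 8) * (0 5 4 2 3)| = 10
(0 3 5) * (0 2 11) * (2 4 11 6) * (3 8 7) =[8, 1, 6, 5, 11, 4, 2, 3, 7, 9, 10, 0] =(0 8 7 3 5 4 11)(2 6)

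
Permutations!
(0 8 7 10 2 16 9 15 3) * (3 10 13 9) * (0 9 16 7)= (0 8)(2 7 13 16 3 9 15 10)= [8, 1, 7, 9, 4, 5, 6, 13, 0, 15, 2, 11, 12, 16, 14, 10, 3]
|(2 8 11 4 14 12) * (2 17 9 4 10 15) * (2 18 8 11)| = 30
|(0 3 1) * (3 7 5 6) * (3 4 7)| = 12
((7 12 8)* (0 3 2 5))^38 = ((0 3 2 5)(7 12 8))^38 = (0 2)(3 5)(7 8 12)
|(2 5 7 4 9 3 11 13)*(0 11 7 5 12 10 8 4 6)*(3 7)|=|(0 11 13 2 12 10 8 4 9 7 6)|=11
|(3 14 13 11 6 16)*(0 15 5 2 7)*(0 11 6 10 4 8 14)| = |(0 15 5 2 7 11 10 4 8 14 13 6 16 3)| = 14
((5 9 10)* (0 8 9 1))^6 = (10)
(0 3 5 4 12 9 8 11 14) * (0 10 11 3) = (3 5 4 12 9 8)(10 11 14) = [0, 1, 2, 5, 12, 4, 6, 7, 3, 8, 11, 14, 9, 13, 10]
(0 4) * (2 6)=(0 4)(2 6)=[4, 1, 6, 3, 0, 5, 2]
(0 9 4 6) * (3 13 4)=(0 9 3 13 4 6)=[9, 1, 2, 13, 6, 5, 0, 7, 8, 3, 10, 11, 12, 4]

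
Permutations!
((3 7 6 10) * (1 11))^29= (1 11)(3 7 6 10)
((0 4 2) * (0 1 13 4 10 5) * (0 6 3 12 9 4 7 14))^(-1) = (0 14 7 13 1 2 4 9 12 3 6 5 10)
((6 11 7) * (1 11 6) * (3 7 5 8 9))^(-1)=((1 11 5 8 9 3 7))^(-1)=(1 7 3 9 8 5 11)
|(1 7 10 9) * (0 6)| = 4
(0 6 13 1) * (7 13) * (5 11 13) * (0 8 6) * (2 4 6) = (1 8 2 4 6 7 5 11 13) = [0, 8, 4, 3, 6, 11, 7, 5, 2, 9, 10, 13, 12, 1]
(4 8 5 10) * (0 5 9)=[5, 1, 2, 3, 8, 10, 6, 7, 9, 0, 4]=(0 5 10 4 8 9)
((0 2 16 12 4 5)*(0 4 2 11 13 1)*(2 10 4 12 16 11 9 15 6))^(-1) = (16)(0 1 13 11 2 6 15 9)(4 10 12 5)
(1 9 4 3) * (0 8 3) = (0 8 3 1 9 4) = [8, 9, 2, 1, 0, 5, 6, 7, 3, 4]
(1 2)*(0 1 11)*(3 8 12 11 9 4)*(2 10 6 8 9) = (0 1 10 6 8 12 11)(3 9 4) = [1, 10, 2, 9, 3, 5, 8, 7, 12, 4, 6, 0, 11]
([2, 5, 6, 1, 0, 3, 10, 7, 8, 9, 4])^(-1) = [4, 3, 0, 5, 10, 1, 2, 7, 8, 9, 6]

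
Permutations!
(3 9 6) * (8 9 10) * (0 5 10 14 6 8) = (0 5 10)(3 14 6)(8 9) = [5, 1, 2, 14, 4, 10, 3, 7, 9, 8, 0, 11, 12, 13, 6]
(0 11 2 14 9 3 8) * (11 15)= [15, 1, 14, 8, 4, 5, 6, 7, 0, 3, 10, 2, 12, 13, 9, 11]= (0 15 11 2 14 9 3 8)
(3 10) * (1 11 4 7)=(1 11 4 7)(3 10)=[0, 11, 2, 10, 7, 5, 6, 1, 8, 9, 3, 4]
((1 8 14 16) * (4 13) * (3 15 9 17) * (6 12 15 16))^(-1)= (1 16 3 17 9 15 12 6 14 8)(4 13)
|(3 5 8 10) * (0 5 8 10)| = 5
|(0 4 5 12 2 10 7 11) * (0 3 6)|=|(0 4 5 12 2 10 7 11 3 6)|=10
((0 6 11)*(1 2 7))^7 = ((0 6 11)(1 2 7))^7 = (0 6 11)(1 2 7)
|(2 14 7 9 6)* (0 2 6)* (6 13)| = |(0 2 14 7 9)(6 13)| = 10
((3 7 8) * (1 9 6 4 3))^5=(1 7 4 9 8 3 6)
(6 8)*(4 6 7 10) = (4 6 8 7 10) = [0, 1, 2, 3, 6, 5, 8, 10, 7, 9, 4]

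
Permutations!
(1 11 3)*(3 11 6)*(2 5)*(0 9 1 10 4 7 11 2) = (0 9 1 6 3 10 4 7 11 2 5) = [9, 6, 5, 10, 7, 0, 3, 11, 8, 1, 4, 2]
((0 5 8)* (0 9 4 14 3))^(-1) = ((0 5 8 9 4 14 3))^(-1) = (0 3 14 4 9 8 5)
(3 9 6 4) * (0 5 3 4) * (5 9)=[9, 1, 2, 5, 4, 3, 0, 7, 8, 6]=(0 9 6)(3 5)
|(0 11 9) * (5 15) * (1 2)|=6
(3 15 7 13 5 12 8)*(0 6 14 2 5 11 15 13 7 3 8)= (0 6 14 2 5 12)(3 13 11 15)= [6, 1, 5, 13, 4, 12, 14, 7, 8, 9, 10, 15, 0, 11, 2, 3]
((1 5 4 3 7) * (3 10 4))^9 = (1 5 3 7)(4 10)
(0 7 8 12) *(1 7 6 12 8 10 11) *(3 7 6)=(0 3 7 10 11 1 6 12)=[3, 6, 2, 7, 4, 5, 12, 10, 8, 9, 11, 1, 0]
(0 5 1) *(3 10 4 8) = (0 5 1)(3 10 4 8) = [5, 0, 2, 10, 8, 1, 6, 7, 3, 9, 4]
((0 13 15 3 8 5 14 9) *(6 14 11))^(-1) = ((0 13 15 3 8 5 11 6 14 9))^(-1) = (0 9 14 6 11 5 8 3 15 13)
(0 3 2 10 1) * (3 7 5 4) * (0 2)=[7, 2, 10, 0, 3, 4, 6, 5, 8, 9, 1]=(0 7 5 4 3)(1 2 10)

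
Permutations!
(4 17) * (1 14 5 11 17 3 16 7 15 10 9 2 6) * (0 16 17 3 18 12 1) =(0 16 7 15 10 9 2 6)(1 14 5 11 3 17 4 18 12) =[16, 14, 6, 17, 18, 11, 0, 15, 8, 2, 9, 3, 1, 13, 5, 10, 7, 4, 12]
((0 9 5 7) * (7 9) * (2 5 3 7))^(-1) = ((0 2 5 9 3 7))^(-1) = (0 7 3 9 5 2)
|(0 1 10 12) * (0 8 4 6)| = 7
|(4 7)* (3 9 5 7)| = |(3 9 5 7 4)| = 5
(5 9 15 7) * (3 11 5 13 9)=(3 11 5)(7 13 9 15)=[0, 1, 2, 11, 4, 3, 6, 13, 8, 15, 10, 5, 12, 9, 14, 7]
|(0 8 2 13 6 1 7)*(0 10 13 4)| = 20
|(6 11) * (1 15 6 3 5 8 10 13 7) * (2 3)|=|(1 15 6 11 2 3 5 8 10 13 7)|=11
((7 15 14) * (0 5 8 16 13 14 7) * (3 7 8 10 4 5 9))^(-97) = (0 3 15 16 14 9 7 8 13)(4 10 5)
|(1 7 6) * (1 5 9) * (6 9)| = 6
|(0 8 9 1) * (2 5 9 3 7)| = 8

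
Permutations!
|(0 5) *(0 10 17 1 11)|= 6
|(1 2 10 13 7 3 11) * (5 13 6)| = |(1 2 10 6 5 13 7 3 11)| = 9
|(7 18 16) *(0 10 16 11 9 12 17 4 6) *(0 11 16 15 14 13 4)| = 33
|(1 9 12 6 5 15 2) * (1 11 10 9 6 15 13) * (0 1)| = |(0 1 6 5 13)(2 11 10 9 12 15)| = 30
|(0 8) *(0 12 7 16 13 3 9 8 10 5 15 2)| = 35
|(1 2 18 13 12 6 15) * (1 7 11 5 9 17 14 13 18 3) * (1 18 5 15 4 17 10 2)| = 6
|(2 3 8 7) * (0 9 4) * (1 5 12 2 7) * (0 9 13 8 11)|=18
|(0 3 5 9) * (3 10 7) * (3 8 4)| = 8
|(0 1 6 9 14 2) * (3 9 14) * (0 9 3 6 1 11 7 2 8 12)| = |(0 11 7 2 9 6 14 8 12)| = 9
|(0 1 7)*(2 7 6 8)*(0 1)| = 5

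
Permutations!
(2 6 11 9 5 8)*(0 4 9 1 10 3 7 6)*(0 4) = (1 10 3 7 6 11)(2 4 9 5 8) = [0, 10, 4, 7, 9, 8, 11, 6, 2, 5, 3, 1]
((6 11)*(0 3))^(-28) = (11)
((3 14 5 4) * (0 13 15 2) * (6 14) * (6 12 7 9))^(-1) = (0 2 15 13)(3 4 5 14 6 9 7 12)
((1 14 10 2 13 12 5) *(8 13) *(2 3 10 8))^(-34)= ((1 14 8 13 12 5)(3 10))^(-34)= (1 8 12)(5 14 13)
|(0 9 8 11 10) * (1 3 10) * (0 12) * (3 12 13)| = |(0 9 8 11 1 12)(3 10 13)| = 6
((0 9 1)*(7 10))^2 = ((0 9 1)(7 10))^2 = (10)(0 1 9)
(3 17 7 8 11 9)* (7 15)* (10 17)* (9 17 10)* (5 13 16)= [0, 1, 2, 9, 4, 13, 6, 8, 11, 3, 10, 17, 12, 16, 14, 7, 5, 15]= (3 9)(5 13 16)(7 8 11 17 15)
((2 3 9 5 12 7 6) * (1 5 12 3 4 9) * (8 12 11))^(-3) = ((1 5 3)(2 4 9 11 8 12 7 6))^(-3) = (2 12 9 6 8 4 7 11)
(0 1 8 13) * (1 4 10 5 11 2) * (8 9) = (0 4 10 5 11 2 1 9 8 13) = [4, 9, 1, 3, 10, 11, 6, 7, 13, 8, 5, 2, 12, 0]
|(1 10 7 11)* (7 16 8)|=|(1 10 16 8 7 11)|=6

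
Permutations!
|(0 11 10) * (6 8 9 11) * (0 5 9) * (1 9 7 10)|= 3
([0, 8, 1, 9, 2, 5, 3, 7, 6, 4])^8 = [0, 8, 1, 9, 2, 5, 3, 7, 6, 4]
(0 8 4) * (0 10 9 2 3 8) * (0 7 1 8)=(0 7 1 8 4 10 9 2 3)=[7, 8, 3, 0, 10, 5, 6, 1, 4, 2, 9]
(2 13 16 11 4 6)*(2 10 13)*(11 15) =(4 6 10 13 16 15 11) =[0, 1, 2, 3, 6, 5, 10, 7, 8, 9, 13, 4, 12, 16, 14, 11, 15]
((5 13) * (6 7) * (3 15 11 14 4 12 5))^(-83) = ((3 15 11 14 4 12 5 13)(6 7))^(-83) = (3 12 11 13 4 15 5 14)(6 7)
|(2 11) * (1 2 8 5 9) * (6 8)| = 7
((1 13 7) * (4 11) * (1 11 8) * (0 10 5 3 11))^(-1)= (0 7 13 1 8 4 11 3 5 10)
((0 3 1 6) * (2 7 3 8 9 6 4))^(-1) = ((0 8 9 6)(1 4 2 7 3))^(-1) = (0 6 9 8)(1 3 7 2 4)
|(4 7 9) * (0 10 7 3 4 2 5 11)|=14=|(0 10 7 9 2 5 11)(3 4)|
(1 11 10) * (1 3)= (1 11 10 3)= [0, 11, 2, 1, 4, 5, 6, 7, 8, 9, 3, 10]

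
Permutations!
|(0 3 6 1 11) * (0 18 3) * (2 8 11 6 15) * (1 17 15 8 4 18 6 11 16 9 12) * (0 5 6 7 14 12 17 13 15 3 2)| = |(0 5 6 13 15)(1 11 7 14 12)(2 4 18)(3 8 16 9 17)| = 15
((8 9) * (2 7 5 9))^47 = ((2 7 5 9 8))^47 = (2 5 8 7 9)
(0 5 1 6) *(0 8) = (0 5 1 6 8) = [5, 6, 2, 3, 4, 1, 8, 7, 0]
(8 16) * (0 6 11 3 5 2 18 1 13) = (0 6 11 3 5 2 18 1 13)(8 16) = [6, 13, 18, 5, 4, 2, 11, 7, 16, 9, 10, 3, 12, 0, 14, 15, 8, 17, 1]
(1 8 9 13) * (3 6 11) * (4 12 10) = (1 8 9 13)(3 6 11)(4 12 10) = [0, 8, 2, 6, 12, 5, 11, 7, 9, 13, 4, 3, 10, 1]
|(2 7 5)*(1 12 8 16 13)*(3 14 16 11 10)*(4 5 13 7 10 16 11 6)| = 14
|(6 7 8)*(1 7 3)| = 5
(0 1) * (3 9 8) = [1, 0, 2, 9, 4, 5, 6, 7, 3, 8] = (0 1)(3 9 8)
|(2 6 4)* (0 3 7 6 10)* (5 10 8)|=|(0 3 7 6 4 2 8 5 10)|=9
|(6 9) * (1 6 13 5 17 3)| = |(1 6 9 13 5 17 3)| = 7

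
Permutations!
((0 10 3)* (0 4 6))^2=((0 10 3 4 6))^2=(0 3 6 10 4)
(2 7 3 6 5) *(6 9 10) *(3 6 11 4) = (2 7 6 5)(3 9 10 11 4) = [0, 1, 7, 9, 3, 2, 5, 6, 8, 10, 11, 4]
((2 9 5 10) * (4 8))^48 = ((2 9 5 10)(4 8))^48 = (10)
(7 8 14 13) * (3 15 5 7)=[0, 1, 2, 15, 4, 7, 6, 8, 14, 9, 10, 11, 12, 3, 13, 5]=(3 15 5 7 8 14 13)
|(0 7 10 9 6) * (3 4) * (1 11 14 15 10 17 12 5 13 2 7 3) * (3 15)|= |(0 15 10 9 6)(1 11 14 3 4)(2 7 17 12 5 13)|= 30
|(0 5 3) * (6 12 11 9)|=12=|(0 5 3)(6 12 11 9)|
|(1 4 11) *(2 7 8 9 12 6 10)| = 21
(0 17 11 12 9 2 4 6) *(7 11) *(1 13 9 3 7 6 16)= [17, 13, 4, 7, 16, 5, 0, 11, 8, 2, 10, 12, 3, 9, 14, 15, 1, 6]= (0 17 6)(1 13 9 2 4 16)(3 7 11 12)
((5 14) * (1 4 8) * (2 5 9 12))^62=(1 8 4)(2 14 12 5 9)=((1 4 8)(2 5 14 9 12))^62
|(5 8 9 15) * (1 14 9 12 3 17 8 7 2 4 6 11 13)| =44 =|(1 14 9 15 5 7 2 4 6 11 13)(3 17 8 12)|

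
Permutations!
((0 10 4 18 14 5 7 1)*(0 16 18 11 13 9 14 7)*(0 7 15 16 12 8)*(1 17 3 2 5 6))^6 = ((0 10 4 11 13 9 14 6 1 12 8)(2 5 7 17 3)(15 16 18))^6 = (18)(0 14 10 6 4 1 11 12 13 8 9)(2 5 7 17 3)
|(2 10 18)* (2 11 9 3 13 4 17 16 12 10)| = |(3 13 4 17 16 12 10 18 11 9)| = 10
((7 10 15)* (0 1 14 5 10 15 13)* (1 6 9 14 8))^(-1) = ((0 6 9 14 5 10 13)(1 8)(7 15))^(-1) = (0 13 10 5 14 9 6)(1 8)(7 15)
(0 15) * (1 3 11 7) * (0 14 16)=(0 15 14 16)(1 3 11 7)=[15, 3, 2, 11, 4, 5, 6, 1, 8, 9, 10, 7, 12, 13, 16, 14, 0]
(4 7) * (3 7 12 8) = [0, 1, 2, 7, 12, 5, 6, 4, 3, 9, 10, 11, 8] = (3 7 4 12 8)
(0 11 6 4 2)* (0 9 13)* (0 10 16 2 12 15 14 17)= (0 11 6 4 12 15 14 17)(2 9 13 10 16)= [11, 1, 9, 3, 12, 5, 4, 7, 8, 13, 16, 6, 15, 10, 17, 14, 2, 0]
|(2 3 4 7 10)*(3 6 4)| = 5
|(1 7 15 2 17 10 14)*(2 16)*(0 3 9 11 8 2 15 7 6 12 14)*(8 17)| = 12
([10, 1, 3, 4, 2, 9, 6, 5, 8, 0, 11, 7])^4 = [5, 1, 3, 4, 2, 11, 6, 10, 8, 7, 9, 0]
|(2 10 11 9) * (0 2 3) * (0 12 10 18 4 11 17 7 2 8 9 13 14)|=|(0 8 9 3 12 10 17 7 2 18 4 11 13 14)|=14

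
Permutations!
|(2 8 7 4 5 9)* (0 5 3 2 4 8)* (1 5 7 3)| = |(0 7 8 3 2)(1 5 9 4)| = 20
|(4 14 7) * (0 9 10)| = |(0 9 10)(4 14 7)| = 3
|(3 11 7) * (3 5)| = 4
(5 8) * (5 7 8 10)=(5 10)(7 8)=[0, 1, 2, 3, 4, 10, 6, 8, 7, 9, 5]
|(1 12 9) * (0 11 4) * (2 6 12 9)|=|(0 11 4)(1 9)(2 6 12)|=6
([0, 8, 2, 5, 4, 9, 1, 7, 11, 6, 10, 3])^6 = [0, 6, 2, 11, 4, 3, 9, 7, 1, 5, 10, 8]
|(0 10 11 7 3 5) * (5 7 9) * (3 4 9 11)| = 7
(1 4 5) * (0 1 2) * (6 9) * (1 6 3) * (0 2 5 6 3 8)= (0 3 1 4 6 9 8)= [3, 4, 2, 1, 6, 5, 9, 7, 0, 8]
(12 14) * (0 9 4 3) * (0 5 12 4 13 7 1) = [9, 0, 2, 5, 3, 12, 6, 1, 8, 13, 10, 11, 14, 7, 4] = (0 9 13 7 1)(3 5 12 14 4)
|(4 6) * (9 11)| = 2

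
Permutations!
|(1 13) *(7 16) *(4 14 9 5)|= |(1 13)(4 14 9 5)(7 16)|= 4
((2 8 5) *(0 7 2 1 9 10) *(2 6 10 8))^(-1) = (0 10 6 7)(1 5 8 9)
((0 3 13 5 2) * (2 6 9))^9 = ((0 3 13 5 6 9 2))^9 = (0 13 6 2 3 5 9)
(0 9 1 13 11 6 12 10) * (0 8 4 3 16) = (0 9 1 13 11 6 12 10 8 4 3 16) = [9, 13, 2, 16, 3, 5, 12, 7, 4, 1, 8, 6, 10, 11, 14, 15, 0]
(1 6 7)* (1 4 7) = (1 6)(4 7) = [0, 6, 2, 3, 7, 5, 1, 4]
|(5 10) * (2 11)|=|(2 11)(5 10)|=2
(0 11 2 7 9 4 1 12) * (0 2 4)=(0 11 4 1 12 2 7 9)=[11, 12, 7, 3, 1, 5, 6, 9, 8, 0, 10, 4, 2]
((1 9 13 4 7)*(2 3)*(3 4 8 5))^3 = ((1 9 13 8 5 3 2 4 7))^3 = (1 8 2)(3 7 13)(4 9 5)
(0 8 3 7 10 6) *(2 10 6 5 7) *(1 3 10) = (0 8 10 5 7 6)(1 3 2) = [8, 3, 1, 2, 4, 7, 0, 6, 10, 9, 5]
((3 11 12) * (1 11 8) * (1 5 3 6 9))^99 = ((1 11 12 6 9)(3 8 5))^99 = (1 9 6 12 11)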